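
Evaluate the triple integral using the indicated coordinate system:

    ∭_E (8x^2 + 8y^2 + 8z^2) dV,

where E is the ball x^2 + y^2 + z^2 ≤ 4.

In spherical coordinates, x = ρ sin(φ) cos(θ), y = ρ sin(φ) sin(θ), z = ρ cos(φ), and dV = ρ^2 sin(φ) dρ dφ dθ.

The integrand becomes 8ρ^2, so

    ∭_E (8x^2 + 8y^2 + 8z^2) dV = ∫_{0}^{2π} ∫_{0}^{π} ∫_{0}^{2} (8ρ^2) · ρ^2 sin(φ) dρ dφ dθ.

Inner (ρ): 256sin(φ)/5.
Middle (φ): 512/5.
Outer (θ): 1024π/5.

Therefore the triple integral equals 1024π/5.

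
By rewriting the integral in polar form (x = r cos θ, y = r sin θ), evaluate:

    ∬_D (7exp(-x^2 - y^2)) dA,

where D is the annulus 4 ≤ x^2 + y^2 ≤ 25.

The region D is 2 ≤ r ≤ 5, 0 ≤ θ ≤ 2π in polar coordinates, where x = r cos(θ), y = r sin(θ), and dA = r dr dθ.

Under the substitution, the integrand becomes 7exp(-r^2), so

    ∬_D (7exp(-x^2 - y^2)) dA = ∫_{0}^{2π} ∫_{2}^{5} (7exp(-r^2)) · r dr dθ.

Inner integral (in r): ∫_{2}^{5} (7exp(-r^2)) · r dr = -(7 - 7exp(21))exp(-25)/2.

Outer integral (in θ): ∫_{0}^{2π} (-(7 - 7exp(21))exp(-25)/2) dθ = -7π (1 - exp(21))exp(-25).

Therefore ∬_D (7exp(-x^2 - y^2)) dA = -7π (1 - exp(21))exp(-25).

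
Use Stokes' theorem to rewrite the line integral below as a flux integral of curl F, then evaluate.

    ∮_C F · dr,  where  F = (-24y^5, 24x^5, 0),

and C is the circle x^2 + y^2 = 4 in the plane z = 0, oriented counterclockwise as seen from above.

Let S be the flat disk x^2 + y^2 ≤ 4 in the plane z = 0, with upward unit normal n̂ = ẑ. By Stokes' theorem,

    ∮_C F · dr = ∬_S (∇ × F) · n̂ dS = ∬_D (curl F)_z dA,

where D is the disk x^2 + y^2 ≤ 4.

Compute the curl of F = (-24y^5, 24x^5, 0):
    (∇ × F)_x = ∂F_z/∂y - ∂F_y/∂z = 0,
    (∇ × F)_y = ∂F_x/∂z - ∂F_z/∂x = 0,
    (∇ × F)_z = ∂F_y/∂x - ∂F_x/∂y = 120x^4 + 120y^4.

On z = 0, (curl F)_z = 120x^4 + 120y^4.

Convert to polar (x = r cos θ, y = r sin θ, dA = r dr dθ); the integrand becomes 120r^4(sin(θ)^4 + cos(θ)^4), so

    ∬_D (curl F)_z dA = ∫_0^{2π} ∫_0^{2} (120r^4(sin(θ)^4 + cos(θ)^4)) · r dr dθ.

Inner (r from 0 to 2): 1280sin(θ)^4 + 1280cos(θ)^4.
Outer (θ from 0 to 2π): 1920π.

Therefore ∮_C F · dr = 1920π.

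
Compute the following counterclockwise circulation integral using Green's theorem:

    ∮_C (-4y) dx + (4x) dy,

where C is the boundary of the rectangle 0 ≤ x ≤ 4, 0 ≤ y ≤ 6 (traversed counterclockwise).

Green's theorem converts the closed line integral into a double integral over the enclosed region D:

    ∮_C P dx + Q dy = ∬_D (∂Q/∂x - ∂P/∂y) dA.

Here P = -4y, Q = 4x, so

    ∂Q/∂x = 4,    ∂P/∂y = -4,
    ∂Q/∂x - ∂P/∂y = 8.

D is the region 0 ≤ x ≤ 4, 0 ≤ y ≤ 6. Evaluating the double integral:

    ∬_D (8) dA = ∫_0^{4} ∫_0^{6} (8) dy dx.

Inner (y from 0 to 6): 48.
Outer (x from 0 to 4): 192.

Therefore ∮_C P dx + Q dy = 192.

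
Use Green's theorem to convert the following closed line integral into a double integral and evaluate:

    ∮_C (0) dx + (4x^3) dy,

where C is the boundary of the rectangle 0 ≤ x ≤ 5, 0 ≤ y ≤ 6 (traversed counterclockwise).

Green's theorem converts the closed line integral into a double integral over the enclosed region D:

    ∮_C P dx + Q dy = ∬_D (∂Q/∂x - ∂P/∂y) dA.

Here P = 0, Q = 4x^3, so

    ∂Q/∂x = 12x^2,    ∂P/∂y = 0,
    ∂Q/∂x - ∂P/∂y = 12x^2.

D is the region 0 ≤ x ≤ 5, 0 ≤ y ≤ 6. Evaluating the double integral:

    ∬_D (12x^2) dA = ∫_0^{5} ∫_0^{6} (12x^2) dy dx.

Inner (y from 0 to 6): 72x^2.
Outer (x from 0 to 5): 3000.

Therefore ∮_C P dx + Q dy = 3000.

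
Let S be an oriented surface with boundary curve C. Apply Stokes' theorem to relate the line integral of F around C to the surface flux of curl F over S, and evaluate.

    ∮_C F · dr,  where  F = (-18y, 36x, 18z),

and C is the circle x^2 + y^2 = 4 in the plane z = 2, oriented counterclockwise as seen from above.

Let S be the flat disk x^2 + y^2 ≤ 4 in the plane z = 2, with upward unit normal n̂ = ẑ. By Stokes' theorem,

    ∮_C F · dr = ∬_S (∇ × F) · n̂ dS = ∬_D (curl F)_z dA,

where D is the disk x^2 + y^2 ≤ 4.

Compute the curl of F = (-18y, 36x, 18z):
    (∇ × F)_x = ∂F_z/∂y - ∂F_y/∂z = 0,
    (∇ × F)_y = ∂F_x/∂z - ∂F_z/∂x = 0,
    (∇ × F)_z = ∂F_y/∂x - ∂F_x/∂y = 54.

On z = 2, (curl F)_z = 54.

Convert to polar (x = r cos θ, y = r sin θ, dA = r dr dθ); the integrand becomes 54, so

    ∬_D (curl F)_z dA = ∫_0^{2π} ∫_0^{2} (54) · r dr dθ.

Inner (r from 0 to 2): 108.
Outer (θ from 0 to 2π): 216π.

Therefore ∮_C F · dr = 216π.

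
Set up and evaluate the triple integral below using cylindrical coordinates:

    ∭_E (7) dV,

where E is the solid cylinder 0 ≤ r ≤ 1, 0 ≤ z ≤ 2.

In cylindrical coordinates, x = r cos(θ), y = r sin(θ), z = z, and dV = r dr dθ dz.

The integrand becomes 7, so

    ∭_E (7) dV = ∫_{0}^{2π} ∫_{0}^{1} ∫_{0}^{2} (7) · r dz dr dθ.

Inner (z): 14r.
Middle (r from 0 to 1): 7.
Outer (θ): 14π.

Therefore the triple integral equals 14π.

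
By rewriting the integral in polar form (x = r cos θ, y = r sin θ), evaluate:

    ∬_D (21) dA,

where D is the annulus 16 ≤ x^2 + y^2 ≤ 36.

The region D is 4 ≤ r ≤ 6, 0 ≤ θ ≤ 2π in polar coordinates, where x = r cos(θ), y = r sin(θ), and dA = r dr dθ.

Under the substitution, the integrand becomes 21, so

    ∬_D (21) dA = ∫_{0}^{2π} ∫_{4}^{6} (21) · r dr dθ.

Inner integral (in r): ∫_{4}^{6} (21) · r dr = 210.

Outer integral (in θ): ∫_{0}^{2π} (210) dθ = 420π.

Therefore ∬_D (21) dA = 420π.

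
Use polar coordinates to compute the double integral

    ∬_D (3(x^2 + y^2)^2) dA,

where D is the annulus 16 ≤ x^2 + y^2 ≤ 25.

The region D is 4 ≤ r ≤ 5, 0 ≤ θ ≤ 2π in polar coordinates, where x = r cos(θ), y = r sin(θ), and dA = r dr dθ.

Under the substitution, the integrand becomes 3r^4, so

    ∬_D (3(x^2 + y^2)^2) dA = ∫_{0}^{2π} ∫_{4}^{5} (3r^4) · r dr dθ.

Inner integral (in r): ∫_{4}^{5} (3r^4) · r dr = 11529/2.

Outer integral (in θ): ∫_{0}^{2π} (11529/2) dθ = 11529π.

Therefore ∬_D (3(x^2 + y^2)^2) dA = 11529π.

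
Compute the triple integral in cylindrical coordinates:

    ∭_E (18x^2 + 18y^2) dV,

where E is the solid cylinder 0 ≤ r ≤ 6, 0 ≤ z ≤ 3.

In cylindrical coordinates, x = r cos(θ), y = r sin(θ), z = z, and dV = r dr dθ dz.

The integrand becomes 18r^2, so

    ∭_E (18x^2 + 18y^2) dV = ∫_{0}^{2π} ∫_{0}^{6} ∫_{0}^{3} (18r^2) · r dz dr dθ.

Inner (z): 54r^3.
Middle (r from 0 to 6): 17496.
Outer (θ): 34992π.

Therefore the triple integral equals 34992π.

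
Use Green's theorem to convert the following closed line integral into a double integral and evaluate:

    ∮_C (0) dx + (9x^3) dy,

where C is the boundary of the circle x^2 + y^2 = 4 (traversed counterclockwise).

Green's theorem converts the closed line integral into a double integral over the enclosed region D:

    ∮_C P dx + Q dy = ∬_D (∂Q/∂x - ∂P/∂y) dA.

Here P = 0, Q = 9x^3, so

    ∂Q/∂x = 27x^2,    ∂P/∂y = 0,
    ∂Q/∂x - ∂P/∂y = 27x^2.

D is the region x^2 + y^2 ≤ 4. Evaluating the double integral:

In polar coordinates (x = r cos θ, y = r sin θ, dA = r dr dθ) the integrand becomes 27r^2cos(θ)^2, so

    ∬_D (27x^2) dA = ∫_0^{2π} ∫_0^{2} (27r^2cos(θ)^2) · r dr dθ.

Inner (r from 0 to 2): 108cos(θ)^2.
Outer (θ from 0 to 2π): 108π.

Therefore ∮_C P dx + Q dy = 108π.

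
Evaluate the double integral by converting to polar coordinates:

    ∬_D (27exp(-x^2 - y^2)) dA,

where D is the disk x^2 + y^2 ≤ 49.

The region D is 0 ≤ r ≤ 7, 0 ≤ θ ≤ 2π in polar coordinates, where x = r cos(θ), y = r sin(θ), and dA = r dr dθ.

Under the substitution, the integrand becomes 27exp(-r^2), so

    ∬_D (27exp(-x^2 - y^2)) dA = ∫_{0}^{2π} ∫_{0}^{7} (27exp(-r^2)) · r dr dθ.

Inner integral (in r): ∫_{0}^{7} (27exp(-r^2)) · r dr = 27/2 - 27exp(-49)/2.

Outer integral (in θ): ∫_{0}^{2π} (27/2 - 27exp(-49)/2) dθ = -27π exp(-49) + 27π.

Therefore ∬_D (27exp(-x^2 - y^2)) dA = -27π exp(-49) + 27π.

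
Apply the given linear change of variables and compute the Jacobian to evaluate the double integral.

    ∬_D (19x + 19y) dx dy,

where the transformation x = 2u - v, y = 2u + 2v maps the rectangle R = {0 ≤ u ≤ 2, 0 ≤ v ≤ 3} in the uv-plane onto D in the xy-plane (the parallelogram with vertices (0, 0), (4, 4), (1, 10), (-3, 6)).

Compute the Jacobian determinant of (x, y) with respect to (u, v):

    ∂(x,y)/∂(u,v) = | 2  -1 | = (2)(2) - (-1)(2) = 6.
                   | 2  2 |

Its absolute value is |J| = 6 (the area scaling factor).

Substituting x = 2u - v, y = 2u + 2v into the integrand,

    19x + 19y → 76u + 19v,

so the integral becomes

    ∬_R (76u + 19v) · |J| du dv = ∫_0^2 ∫_0^3 (456u + 114v) dv du.

Inner (v): 1368u + 513.
Outer (u): 3762.

Therefore ∬_D (19x + 19y) dx dy = 3762.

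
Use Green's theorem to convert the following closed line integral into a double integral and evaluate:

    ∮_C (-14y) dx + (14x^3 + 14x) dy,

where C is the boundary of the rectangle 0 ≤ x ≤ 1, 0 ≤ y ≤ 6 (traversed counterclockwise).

Green's theorem converts the closed line integral into a double integral over the enclosed region D:

    ∮_C P dx + Q dy = ∬_D (∂Q/∂x - ∂P/∂y) dA.

Here P = -14y, Q = 14x^3 + 14x, so

    ∂Q/∂x = 42x^2 + 14,    ∂P/∂y = -14,
    ∂Q/∂x - ∂P/∂y = 42x^2 + 28.

D is the region 0 ≤ x ≤ 1, 0 ≤ y ≤ 6. Evaluating the double integral:

    ∬_D (42x^2 + 28) dA = ∫_0^{1} ∫_0^{6} (42x^2 + 28) dy dx.

Inner (y from 0 to 6): 252x^2 + 168.
Outer (x from 0 to 1): 252.

Therefore ∮_C P dx + Q dy = 252.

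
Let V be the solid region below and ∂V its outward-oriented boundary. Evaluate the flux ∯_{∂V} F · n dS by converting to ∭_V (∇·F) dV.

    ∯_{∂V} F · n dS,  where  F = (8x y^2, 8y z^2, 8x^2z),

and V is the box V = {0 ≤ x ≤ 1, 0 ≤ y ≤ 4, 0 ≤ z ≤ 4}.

By the divergence theorem,

    ∯_{∂V} F · n dS = ∭_V (∇ · F) dV.

Compute the divergence:
    ∇ · F = ∂F_x/∂x + ∂F_y/∂y + ∂F_z/∂z = 8y^2 + 8z^2 + 8x^2 = 8x^2 + 8y^2 + 8z^2.

V is a rectangular box, so dV = dx dy dz with 0 ≤ x ≤ 1, 0 ≤ y ≤ 4, 0 ≤ z ≤ 4.

Integrate (8x^2 + 8y^2 + 8z^2) over V as an iterated integral:

    ∭_V (∇·F) dV = ∫_0^{1} ∫_0^{4} ∫_0^{4} (8x^2 + 8y^2 + 8z^2) dz dy dx.

Inner (z from 0 to 4): 32x^2 + 32y^2 + 512/3.
Middle (y from 0 to 4): 128x^2 + 4096/3.
Outer (x from 0 to 1): 1408.

Therefore ∯_{∂V} F · n dS = 1408.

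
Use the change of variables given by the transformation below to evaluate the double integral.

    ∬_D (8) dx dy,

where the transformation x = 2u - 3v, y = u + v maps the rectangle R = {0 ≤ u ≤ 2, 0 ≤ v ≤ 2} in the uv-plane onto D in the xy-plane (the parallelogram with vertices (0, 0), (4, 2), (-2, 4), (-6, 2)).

Compute the Jacobian determinant of (x, y) with respect to (u, v):

    ∂(x,y)/∂(u,v) = | 2  -3 | = (2)(1) - (-3)(1) = 5.
                   | 1  1 |

Its absolute value is |J| = 5 (the area scaling factor).

Substituting x = 2u - 3v, y = u + v into the integrand,

    8 → 8,

so the integral becomes

    ∬_R (8) · |J| du dv = ∫_0^2 ∫_0^2 (40) dv du.

Inner (v): 80.
Outer (u): 160.

Therefore ∬_D (8) dx dy = 160.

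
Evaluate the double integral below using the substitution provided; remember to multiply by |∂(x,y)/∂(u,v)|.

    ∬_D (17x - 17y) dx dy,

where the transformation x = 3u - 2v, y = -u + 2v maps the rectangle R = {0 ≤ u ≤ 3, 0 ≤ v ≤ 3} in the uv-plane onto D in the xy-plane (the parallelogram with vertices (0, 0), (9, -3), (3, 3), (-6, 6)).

Compute the Jacobian determinant of (x, y) with respect to (u, v):

    ∂(x,y)/∂(u,v) = | 3  -2 | = (3)(2) - (-2)(-1) = 4.
                   | -1  2 |

Its absolute value is |J| = 4 (the area scaling factor).

Substituting x = 3u - 2v, y = -u + 2v into the integrand,

    17x - 17y → 68u - 68v,

so the integral becomes

    ∬_R (68u - 68v) · |J| du dv = ∫_0^3 ∫_0^3 (272u - 272v) dv du.

Inner (v): 816u - 1224.
Outer (u): 0.

Therefore ∬_D (17x - 17y) dx dy = 0.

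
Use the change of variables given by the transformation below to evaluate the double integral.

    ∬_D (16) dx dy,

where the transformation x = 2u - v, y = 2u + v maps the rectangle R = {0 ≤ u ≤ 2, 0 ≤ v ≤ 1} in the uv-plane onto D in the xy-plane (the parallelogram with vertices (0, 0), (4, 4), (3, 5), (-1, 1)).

Compute the Jacobian determinant of (x, y) with respect to (u, v):

    ∂(x,y)/∂(u,v) = | 2  -1 | = (2)(1) - (-1)(2) = 4.
                   | 2  1 |

Its absolute value is |J| = 4 (the area scaling factor).

Substituting x = 2u - v, y = 2u + v into the integrand,

    16 → 16,

so the integral becomes

    ∬_R (16) · |J| du dv = ∫_0^2 ∫_0^1 (64) dv du.

Inner (v): 64.
Outer (u): 128.

Therefore ∬_D (16) dx dy = 128.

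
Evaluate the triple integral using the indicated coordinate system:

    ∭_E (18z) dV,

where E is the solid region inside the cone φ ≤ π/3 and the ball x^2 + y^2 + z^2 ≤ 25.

In spherical coordinates, x = ρ sin(φ) cos(θ), y = ρ sin(φ) sin(θ), z = ρ cos(φ), and dV = ρ^2 sin(φ) dρ dφ dθ.

The integrand becomes 18ρ cos(φ), so

    ∭_E (18z) dV = ∫_{0}^{2π} ∫_{0}^{π/3} ∫_{0}^{5} (18ρ cos(φ)) · ρ^2 sin(φ) dρ dφ dθ.

Inner (ρ): 5625sin(2φ)/4.
Middle (φ): 16875/16.
Outer (θ): 16875π/8.

Therefore the triple integral equals 16875π/8.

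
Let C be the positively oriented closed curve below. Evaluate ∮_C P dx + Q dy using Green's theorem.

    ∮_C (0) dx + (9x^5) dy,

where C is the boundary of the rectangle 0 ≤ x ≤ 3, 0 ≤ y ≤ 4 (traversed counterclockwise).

Green's theorem converts the closed line integral into a double integral over the enclosed region D:

    ∮_C P dx + Q dy = ∬_D (∂Q/∂x - ∂P/∂y) dA.

Here P = 0, Q = 9x^5, so

    ∂Q/∂x = 45x^4,    ∂P/∂y = 0,
    ∂Q/∂x - ∂P/∂y = 45x^4.

D is the region 0 ≤ x ≤ 3, 0 ≤ y ≤ 4. Evaluating the double integral:

    ∬_D (45x^4) dA = ∫_0^{3} ∫_0^{4} (45x^4) dy dx.

Inner (y from 0 to 4): 180x^4.
Outer (x from 0 to 3): 8748.

Therefore ∮_C P dx + Q dy = 8748.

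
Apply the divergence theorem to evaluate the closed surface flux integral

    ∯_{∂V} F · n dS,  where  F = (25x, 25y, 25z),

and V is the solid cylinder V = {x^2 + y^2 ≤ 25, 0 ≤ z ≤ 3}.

By the divergence theorem,

    ∯_{∂V} F · n dS = ∭_V (∇ · F) dV.

Compute the divergence:
    ∇ · F = ∂F_x/∂x + ∂F_y/∂y + ∂F_z/∂z = 25 + 25 + 25 = 75.

In cylindrical coordinates, x = r cos(θ), y = r sin(θ), z = z, dV = r dr dθ dz, with 0 ≤ r ≤ 5, 0 ≤ θ ≤ 2π, 0 ≤ z ≤ 3.

The integrand, after substitution and multiplying by the volume element, becomes (75) · r, so

    ∭_V (∇·F) dV = ∫_0^{2π} ∫_0^{5} ∫_0^{3} (75) · r dz dr dθ.

Inner (z from 0 to 3): 225r.
Middle (r from 0 to 5): 5625/2.
Outer (θ from 0 to 2π): 5625π.

Therefore ∯_{∂V} F · n dS = 5625π.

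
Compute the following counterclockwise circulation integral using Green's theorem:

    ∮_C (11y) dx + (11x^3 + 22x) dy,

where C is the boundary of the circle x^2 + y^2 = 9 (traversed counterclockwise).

Green's theorem converts the closed line integral into a double integral over the enclosed region D:

    ∮_C P dx + Q dy = ∬_D (∂Q/∂x - ∂P/∂y) dA.

Here P = 11y, Q = 11x^3 + 22x, so

    ∂Q/∂x = 33x^2 + 22,    ∂P/∂y = 11,
    ∂Q/∂x - ∂P/∂y = 33x^2 + 11.

D is the region x^2 + y^2 ≤ 9. Evaluating the double integral:

In polar coordinates (x = r cos θ, y = r sin θ, dA = r dr dθ) the integrand becomes 33r^2cos(θ)^2 + 11, so

    ∬_D (33x^2 + 11) dA = ∫_0^{2π} ∫_0^{3} (33r^2cos(θ)^2 + 11) · r dr dθ.

Inner (r from 0 to 3): 2673cos(θ)^2/4 + 99/2.
Outer (θ from 0 to 2π): 3069π/4.

Therefore ∮_C P dx + Q dy = 3069π/4.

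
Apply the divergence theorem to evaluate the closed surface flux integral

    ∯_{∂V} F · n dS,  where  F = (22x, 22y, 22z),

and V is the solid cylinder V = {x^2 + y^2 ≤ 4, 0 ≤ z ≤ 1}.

By the divergence theorem,

    ∯_{∂V} F · n dS = ∭_V (∇ · F) dV.

Compute the divergence:
    ∇ · F = ∂F_x/∂x + ∂F_y/∂y + ∂F_z/∂z = 22 + 22 + 22 = 66.

In cylindrical coordinates, x = r cos(θ), y = r sin(θ), z = z, dV = r dr dθ dz, with 0 ≤ r ≤ 2, 0 ≤ θ ≤ 2π, 0 ≤ z ≤ 1.

The integrand, after substitution and multiplying by the volume element, becomes (66) · r, so

    ∭_V (∇·F) dV = ∫_0^{2π} ∫_0^{2} ∫_0^{1} (66) · r dz dr dθ.

Inner (z from 0 to 1): 66r.
Middle (r from 0 to 2): 132.
Outer (θ from 0 to 2π): 264π.

Therefore ∯_{∂V} F · n dS = 264π.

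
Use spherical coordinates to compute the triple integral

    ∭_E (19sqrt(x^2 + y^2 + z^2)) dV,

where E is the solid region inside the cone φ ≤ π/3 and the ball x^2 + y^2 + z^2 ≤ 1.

In spherical coordinates, x = ρ sin(φ) cos(θ), y = ρ sin(φ) sin(θ), z = ρ cos(φ), and dV = ρ^2 sin(φ) dρ dφ dθ.

The integrand becomes 19ρ, so

    ∭_E (19sqrt(x^2 + y^2 + z^2)) dV = ∫_{0}^{2π} ∫_{0}^{π/3} ∫_{0}^{1} (19ρ) · ρ^2 sin(φ) dρ dφ dθ.

Inner (ρ): 19sin(φ)/4.
Middle (φ): 19/8.
Outer (θ): 19π/4.

Therefore the triple integral equals 19π/4.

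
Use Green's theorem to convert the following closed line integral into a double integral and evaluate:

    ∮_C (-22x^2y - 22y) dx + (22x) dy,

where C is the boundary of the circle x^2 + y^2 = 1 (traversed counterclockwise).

Green's theorem converts the closed line integral into a double integral over the enclosed region D:

    ∮_C P dx + Q dy = ∬_D (∂Q/∂x - ∂P/∂y) dA.

Here P = -22x^2y - 22y, Q = 22x, so

    ∂Q/∂x = 22,    ∂P/∂y = -22x^2 - 22,
    ∂Q/∂x - ∂P/∂y = 22x^2 + 44.

D is the region x^2 + y^2 ≤ 1. Evaluating the double integral:

In polar coordinates (x = r cos θ, y = r sin θ, dA = r dr dθ) the integrand becomes 22r^2cos(θ)^2 + 44, so

    ∬_D (22x^2 + 44) dA = ∫_0^{2π} ∫_0^{1} (22r^2cos(θ)^2 + 44) · r dr dθ.

Inner (r from 0 to 1): 11cos(θ)^2/2 + 22.
Outer (θ from 0 to 2π): 99π/2.

Therefore ∮_C P dx + Q dy = 99π/2.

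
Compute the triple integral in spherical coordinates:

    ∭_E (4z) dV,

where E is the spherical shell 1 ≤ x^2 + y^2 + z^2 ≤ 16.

In spherical coordinates, x = ρ sin(φ) cos(θ), y = ρ sin(φ) sin(θ), z = ρ cos(φ), and dV = ρ^2 sin(φ) dρ dφ dθ.

The integrand becomes 4ρ cos(φ), so

    ∭_E (4z) dV = ∫_{0}^{2π} ∫_{0}^{π} ∫_{1}^{4} (4ρ cos(φ)) · ρ^2 sin(φ) dρ dφ dθ.

Inner (ρ): 255sin(2φ)/2.
Middle (φ): 0.
Outer (θ): 0.

Therefore the triple integral equals 0.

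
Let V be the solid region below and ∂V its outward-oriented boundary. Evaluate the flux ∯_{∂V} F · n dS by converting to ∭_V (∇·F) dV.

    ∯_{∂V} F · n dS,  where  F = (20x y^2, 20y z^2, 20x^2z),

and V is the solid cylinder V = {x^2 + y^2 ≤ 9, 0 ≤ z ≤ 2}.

By the divergence theorem,

    ∯_{∂V} F · n dS = ∭_V (∇ · F) dV.

Compute the divergence:
    ∇ · F = ∂F_x/∂x + ∂F_y/∂y + ∂F_z/∂z = 20y^2 + 20z^2 + 20x^2 = 20x^2 + 20y^2 + 20z^2.

In cylindrical coordinates, x = r cos(θ), y = r sin(θ), z = z, dV = r dr dθ dz, with 0 ≤ r ≤ 3, 0 ≤ θ ≤ 2π, 0 ≤ z ≤ 2.

The integrand, after substitution and multiplying by the volume element, becomes (20r^2 + 20z^2) · r, so

    ∭_V (∇·F) dV = ∫_0^{2π} ∫_0^{3} ∫_0^{2} (20r^2 + 20z^2) · r dz dr dθ.

Inner (z from 0 to 2): 40r (r^2 + 4/3).
Middle (r from 0 to 3): 1050.
Outer (θ from 0 to 2π): 2100π.

Therefore ∯_{∂V} F · n dS = 2100π.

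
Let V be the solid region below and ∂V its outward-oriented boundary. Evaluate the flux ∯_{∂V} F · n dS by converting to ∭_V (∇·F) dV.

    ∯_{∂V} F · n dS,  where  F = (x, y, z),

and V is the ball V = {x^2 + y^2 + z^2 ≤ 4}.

By the divergence theorem,

    ∯_{∂V} F · n dS = ∭_V (∇ · F) dV.

Compute the divergence:
    ∇ · F = ∂F_x/∂x + ∂F_y/∂y + ∂F_z/∂z = 1 + 1 + 1 = 3.

In spherical coordinates, x = ρ sin(φ) cos(θ), y = ρ sin(φ) sin(θ), z = ρ cos(φ), dV = ρ^2 sin(φ) dρ dφ dθ, with 0 ≤ ρ ≤ 2, 0 ≤ φ ≤ π, 0 ≤ θ ≤ 2π.

The integrand, after substitution and multiplying by the volume element, becomes (3) · ρ^2 sin(φ), so

    ∭_V (∇·F) dV = ∫_0^{2π} ∫_0^{π} ∫_0^{2} (3) · ρ^2 sin(φ) dρ dφ dθ.

Inner (ρ from 0 to 2): 8sin(φ).
Middle (φ from 0 to π): 16.
Outer (θ from 0 to 2π): 32π.

Therefore ∯_{∂V} F · n dS = 32π.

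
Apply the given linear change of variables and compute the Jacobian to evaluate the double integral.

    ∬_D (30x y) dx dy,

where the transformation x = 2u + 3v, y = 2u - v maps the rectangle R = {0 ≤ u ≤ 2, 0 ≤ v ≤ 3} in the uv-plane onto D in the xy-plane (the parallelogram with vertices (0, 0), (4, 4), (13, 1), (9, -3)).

Compute the Jacobian determinant of (x, y) with respect to (u, v):

    ∂(x,y)/∂(u,v) = | 2  3 | = (2)(-1) - (3)(2) = -8.
                   | 2  -1 |

Its absolute value is |J| = 8 (the area scaling factor).

Substituting x = 2u + 3v, y = 2u - v into the integrand,

    30x y → 120u^2 + 120u v - 90v^2,

so the integral becomes

    ∬_R (120u^2 + 120u v - 90v^2) · |J| du dv = ∫_0^2 ∫_0^3 (960u^2 + 960u v - 720v^2) dv du.

Inner (v): 2880u^2 + 4320u - 6480.
Outer (u): 3360.

Therefore ∬_D (30x y) dx dy = 3360.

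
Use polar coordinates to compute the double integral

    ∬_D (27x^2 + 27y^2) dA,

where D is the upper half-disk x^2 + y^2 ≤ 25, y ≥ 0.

The region D is 0 ≤ r ≤ 5, 0 ≤ θ ≤ π in polar coordinates, where x = r cos(θ), y = r sin(θ), and dA = r dr dθ.

Under the substitution, the integrand becomes 27r^2, so

    ∬_D (27x^2 + 27y^2) dA = ∫_{0}^{π} ∫_{0}^{5} (27r^2) · r dr dθ.

Inner integral (in r): ∫_{0}^{5} (27r^2) · r dr = 16875/4.

Outer integral (in θ): ∫_{0}^{π} (16875/4) dθ = 16875π/4.

Therefore ∬_D (27x^2 + 27y^2) dA = 16875π/4.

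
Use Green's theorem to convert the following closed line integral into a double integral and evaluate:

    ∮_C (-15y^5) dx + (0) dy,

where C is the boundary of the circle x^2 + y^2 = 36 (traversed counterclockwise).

Green's theorem converts the closed line integral into a double integral over the enclosed region D:

    ∮_C P dx + Q dy = ∬_D (∂Q/∂x - ∂P/∂y) dA.

Here P = -15y^5, Q = 0, so

    ∂Q/∂x = 0,    ∂P/∂y = -75y^4,
    ∂Q/∂x - ∂P/∂y = 75y^4.

D is the region x^2 + y^2 ≤ 36. Evaluating the double integral:

In polar coordinates (x = r cos θ, y = r sin θ, dA = r dr dθ) the integrand becomes 75r^4sin(θ)^4, so

    ∬_D (75y^4) dA = ∫_0^{2π} ∫_0^{6} (75r^4sin(θ)^4) · r dr dθ.

Inner (r from 0 to 6): 583200sin(θ)^4.
Outer (θ from 0 to 2π): 437400π.

Therefore ∮_C P dx + Q dy = 437400π.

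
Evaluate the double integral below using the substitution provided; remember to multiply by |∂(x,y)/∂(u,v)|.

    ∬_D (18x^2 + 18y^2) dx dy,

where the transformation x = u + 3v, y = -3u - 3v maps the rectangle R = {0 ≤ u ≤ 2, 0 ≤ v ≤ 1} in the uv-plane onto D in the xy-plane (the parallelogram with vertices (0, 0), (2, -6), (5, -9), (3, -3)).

Compute the Jacobian determinant of (x, y) with respect to (u, v):

    ∂(x,y)/∂(u,v) = | 1  3 | = (1)(-3) - (3)(-3) = 6.
                   | -3  -3 |

Its absolute value is |J| = 6 (the area scaling factor).

Substituting x = u + 3v, y = -3u - 3v into the integrand,

    18x^2 + 18y^2 → 180u^2 + 432u v + 324v^2,

so the integral becomes

    ∬_R (180u^2 + 432u v + 324v^2) · |J| du dv = ∫_0^2 ∫_0^1 (1080u^2 + 2592u v + 1944v^2) dv du.

Inner (v): 1080u^2 + 1296u + 648.
Outer (u): 6768.

Therefore ∬_D (18x^2 + 18y^2) dx dy = 6768.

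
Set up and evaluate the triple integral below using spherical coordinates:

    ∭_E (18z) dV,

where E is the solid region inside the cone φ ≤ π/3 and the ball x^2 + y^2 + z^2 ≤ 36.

In spherical coordinates, x = ρ sin(φ) cos(θ), y = ρ sin(φ) sin(θ), z = ρ cos(φ), and dV = ρ^2 sin(φ) dρ dφ dθ.

The integrand becomes 18ρ cos(φ), so

    ∭_E (18z) dV = ∫_{0}^{2π} ∫_{0}^{π/3} ∫_{0}^{6} (18ρ cos(φ)) · ρ^2 sin(φ) dρ dφ dθ.

Inner (ρ): 2916sin(2φ).
Middle (φ): 2187.
Outer (θ): 4374π.

Therefore the triple integral equals 4374π.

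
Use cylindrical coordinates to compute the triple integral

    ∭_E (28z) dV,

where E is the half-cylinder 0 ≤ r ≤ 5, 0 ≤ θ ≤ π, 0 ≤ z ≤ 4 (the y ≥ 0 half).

In cylindrical coordinates, x = r cos(θ), y = r sin(θ), z = z, and dV = r dr dθ dz.

The integrand becomes 28z, so

    ∭_E (28z) dV = ∫_{0}^{π} ∫_{0}^{5} ∫_{0}^{4} (28z) · r dz dr dθ.

Inner (z): 224r.
Middle (r from 0 to 5): 2800.
Outer (θ): 2800π.

Therefore the triple integral equals 2800π.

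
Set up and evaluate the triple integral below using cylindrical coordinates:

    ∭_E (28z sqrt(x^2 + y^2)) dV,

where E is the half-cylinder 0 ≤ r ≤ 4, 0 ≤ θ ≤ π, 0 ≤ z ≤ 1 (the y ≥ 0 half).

In cylindrical coordinates, x = r cos(θ), y = r sin(θ), z = z, and dV = r dr dθ dz.

The integrand becomes 28r z, so

    ∭_E (28z sqrt(x^2 + y^2)) dV = ∫_{0}^{π} ∫_{0}^{4} ∫_{0}^{1} (28r z) · r dz dr dθ.

Inner (z): 14r^2.
Middle (r from 0 to 4): 896/3.
Outer (θ): 896π/3.

Therefore the triple integral equals 896π/3.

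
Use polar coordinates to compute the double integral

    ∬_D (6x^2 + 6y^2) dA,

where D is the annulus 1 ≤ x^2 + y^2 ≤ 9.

The region D is 1 ≤ r ≤ 3, 0 ≤ θ ≤ 2π in polar coordinates, where x = r cos(θ), y = r sin(θ), and dA = r dr dθ.

Under the substitution, the integrand becomes 6r^2, so

    ∬_D (6x^2 + 6y^2) dA = ∫_{0}^{2π} ∫_{1}^{3} (6r^2) · r dr dθ.

Inner integral (in r): ∫_{1}^{3} (6r^2) · r dr = 120.

Outer integral (in θ): ∫_{0}^{2π} (120) dθ = 240π.

Therefore ∬_D (6x^2 + 6y^2) dA = 240π.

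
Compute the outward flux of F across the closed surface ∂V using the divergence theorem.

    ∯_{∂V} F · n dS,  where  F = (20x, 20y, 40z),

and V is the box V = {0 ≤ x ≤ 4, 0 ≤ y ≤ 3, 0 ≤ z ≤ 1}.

By the divergence theorem,

    ∯_{∂V} F · n dS = ∭_V (∇ · F) dV.

Compute the divergence:
    ∇ · F = ∂F_x/∂x + ∂F_y/∂y + ∂F_z/∂z = 20 + 20 + 40 = 80.

V is a rectangular box, so dV = dx dy dz with 0 ≤ x ≤ 4, 0 ≤ y ≤ 3, 0 ≤ z ≤ 1.

Integrate (80) over V as an iterated integral:

    ∭_V (∇·F) dV = ∫_0^{4} ∫_0^{3} ∫_0^{1} (80) dz dy dx.

Inner (z from 0 to 1): 80.
Middle (y from 0 to 3): 240.
Outer (x from 0 to 4): 960.

Therefore ∯_{∂V} F · n dS = 960.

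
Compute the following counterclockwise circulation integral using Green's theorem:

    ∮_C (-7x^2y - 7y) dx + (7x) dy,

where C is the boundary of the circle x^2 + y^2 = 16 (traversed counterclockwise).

Green's theorem converts the closed line integral into a double integral over the enclosed region D:

    ∮_C P dx + Q dy = ∬_D (∂Q/∂x - ∂P/∂y) dA.

Here P = -7x^2y - 7y, Q = 7x, so

    ∂Q/∂x = 7,    ∂P/∂y = -7x^2 - 7,
    ∂Q/∂x - ∂P/∂y = 7x^2 + 14.

D is the region x^2 + y^2 ≤ 16. Evaluating the double integral:

In polar coordinates (x = r cos θ, y = r sin θ, dA = r dr dθ) the integrand becomes 7r^2cos(θ)^2 + 14, so

    ∬_D (7x^2 + 14) dA = ∫_0^{2π} ∫_0^{4} (7r^2cos(θ)^2 + 14) · r dr dθ.

Inner (r from 0 to 4): 448cos(θ)^2 + 112.
Outer (θ from 0 to 2π): 672π.

Therefore ∮_C P dx + Q dy = 672π.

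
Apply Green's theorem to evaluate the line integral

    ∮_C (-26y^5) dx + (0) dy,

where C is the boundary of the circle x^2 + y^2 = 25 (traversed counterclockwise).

Green's theorem converts the closed line integral into a double integral over the enclosed region D:

    ∮_C P dx + Q dy = ∬_D (∂Q/∂x - ∂P/∂y) dA.

Here P = -26y^5, Q = 0, so

    ∂Q/∂x = 0,    ∂P/∂y = -130y^4,
    ∂Q/∂x - ∂P/∂y = 130y^4.

D is the region x^2 + y^2 ≤ 25. Evaluating the double integral:

In polar coordinates (x = r cos θ, y = r sin θ, dA = r dr dθ) the integrand becomes 130r^4sin(θ)^4, so

    ∬_D (130y^4) dA = ∫_0^{2π} ∫_0^{5} (130r^4sin(θ)^4) · r dr dθ.

Inner (r from 0 to 5): 1015625sin(θ)^4/3.
Outer (θ from 0 to 2π): 1015625π/4.

Therefore ∮_C P dx + Q dy = 1015625π/4.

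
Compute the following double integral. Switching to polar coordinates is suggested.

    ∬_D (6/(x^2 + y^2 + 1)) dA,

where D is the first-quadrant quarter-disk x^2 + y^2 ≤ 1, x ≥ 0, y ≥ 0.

The region D is 0 ≤ r ≤ 1, 0 ≤ θ ≤ π/2 in polar coordinates, where x = r cos(θ), y = r sin(θ), and dA = r dr dθ.

Under the substitution, the integrand becomes 6/(r^2 + 1), so

    ∬_D (6/(x^2 + y^2 + 1)) dA = ∫_{0}^{π/2} ∫_{0}^{1} (6/(r^2 + 1)) · r dr dθ.

Inner integral (in r): ∫_{0}^{1} (6/(r^2 + 1)) · r dr = log(8).

Outer integral (in θ): ∫_{0}^{π/2} (log(8)) dθ = log(8^(π/2)).

Therefore ∬_D (6/(x^2 + y^2 + 1)) dA = log(8^(π/2)).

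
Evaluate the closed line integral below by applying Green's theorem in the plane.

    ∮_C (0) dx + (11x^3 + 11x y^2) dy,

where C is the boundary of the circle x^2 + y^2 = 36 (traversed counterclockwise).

Green's theorem converts the closed line integral into a double integral over the enclosed region D:

    ∮_C P dx + Q dy = ∬_D (∂Q/∂x - ∂P/∂y) dA.

Here P = 0, Q = 11x^3 + 11x y^2, so

    ∂Q/∂x = 33x^2 + 11y^2,    ∂P/∂y = 0,
    ∂Q/∂x - ∂P/∂y = 33x^2 + 11y^2.

D is the region x^2 + y^2 ≤ 36. Evaluating the double integral:

In polar coordinates (x = r cos θ, y = r sin θ, dA = r dr dθ) the integrand becomes 11r^2(cos(2θ) + 2), so

    ∬_D (33x^2 + 11y^2) dA = ∫_0^{2π} ∫_0^{6} (11r^2(cos(2θ) + 2)) · r dr dθ.

Inner (r from 0 to 6): 3564cos(2θ) + 7128.
Outer (θ from 0 to 2π): 14256π.

Therefore ∮_C P dx + Q dy = 14256π.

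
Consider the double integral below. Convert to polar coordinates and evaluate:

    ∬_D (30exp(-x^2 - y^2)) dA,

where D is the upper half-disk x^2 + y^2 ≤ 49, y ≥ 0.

The region D is 0 ≤ r ≤ 7, 0 ≤ θ ≤ π in polar coordinates, where x = r cos(θ), y = r sin(θ), and dA = r dr dθ.

Under the substitution, the integrand becomes 30exp(-r^2), so

    ∬_D (30exp(-x^2 - y^2)) dA = ∫_{0}^{π} ∫_{0}^{7} (30exp(-r^2)) · r dr dθ.

Inner integral (in r): ∫_{0}^{7} (30exp(-r^2)) · r dr = 15 - 15exp(-49).

Outer integral (in θ): ∫_{0}^{π} (15 - 15exp(-49)) dθ = -15π exp(-49) + 15π.

Therefore ∬_D (30exp(-x^2 - y^2)) dA = -15π exp(-49) + 15π.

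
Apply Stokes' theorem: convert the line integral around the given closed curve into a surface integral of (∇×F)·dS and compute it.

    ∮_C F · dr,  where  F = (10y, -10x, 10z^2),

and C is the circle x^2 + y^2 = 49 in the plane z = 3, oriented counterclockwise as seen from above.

Let S be the flat disk x^2 + y^2 ≤ 49 in the plane z = 3, with upward unit normal n̂ = ẑ. By Stokes' theorem,

    ∮_C F · dr = ∬_S (∇ × F) · n̂ dS = ∬_D (curl F)_z dA,

where D is the disk x^2 + y^2 ≤ 49.

Compute the curl of F = (10y, -10x, 10z^2):
    (∇ × F)_x = ∂F_z/∂y - ∂F_y/∂z = 0,
    (∇ × F)_y = ∂F_x/∂z - ∂F_z/∂x = 0,
    (∇ × F)_z = ∂F_y/∂x - ∂F_x/∂y = -20.

On z = 3, (curl F)_z = -20.

Convert to polar (x = r cos θ, y = r sin θ, dA = r dr dθ); the integrand becomes -20, so

    ∬_D (curl F)_z dA = ∫_0^{2π} ∫_0^{7} (-20) · r dr dθ.

Inner (r from 0 to 7): -490.
Outer (θ from 0 to 2π): -980π.

Therefore ∮_C F · dr = -980π.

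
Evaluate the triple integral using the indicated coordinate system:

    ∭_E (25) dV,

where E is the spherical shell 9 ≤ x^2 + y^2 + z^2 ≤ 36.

In spherical coordinates, x = ρ sin(φ) cos(θ), y = ρ sin(φ) sin(θ), z = ρ cos(φ), and dV = ρ^2 sin(φ) dρ dφ dθ.

The integrand becomes 25, so

    ∭_E (25) dV = ∫_{0}^{2π} ∫_{0}^{π} ∫_{3}^{6} (25) · ρ^2 sin(φ) dρ dφ dθ.

Inner (ρ): 1575sin(φ).
Middle (φ): 3150.
Outer (θ): 6300π.

Therefore the triple integral equals 6300π.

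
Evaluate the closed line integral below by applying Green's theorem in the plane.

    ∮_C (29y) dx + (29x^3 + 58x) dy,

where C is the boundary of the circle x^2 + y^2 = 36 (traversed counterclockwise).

Green's theorem converts the closed line integral into a double integral over the enclosed region D:

    ∮_C P dx + Q dy = ∬_D (∂Q/∂x - ∂P/∂y) dA.

Here P = 29y, Q = 29x^3 + 58x, so

    ∂Q/∂x = 87x^2 + 58,    ∂P/∂y = 29,
    ∂Q/∂x - ∂P/∂y = 87x^2 + 29.

D is the region x^2 + y^2 ≤ 36. Evaluating the double integral:

In polar coordinates (x = r cos θ, y = r sin θ, dA = r dr dθ) the integrand becomes 87r^2cos(θ)^2 + 29, so

    ∬_D (87x^2 + 29) dA = ∫_0^{2π} ∫_0^{6} (87r^2cos(θ)^2 + 29) · r dr dθ.

Inner (r from 0 to 6): 28188cos(θ)^2 + 522.
Outer (θ from 0 to 2π): 29232π.

Therefore ∮_C P dx + Q dy = 29232π.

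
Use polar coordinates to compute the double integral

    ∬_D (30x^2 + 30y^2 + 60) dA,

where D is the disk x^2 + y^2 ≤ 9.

The region D is 0 ≤ r ≤ 3, 0 ≤ θ ≤ 2π in polar coordinates, where x = r cos(θ), y = r sin(θ), and dA = r dr dθ.

Under the substitution, the integrand becomes 30r^2 + 60, so

    ∬_D (30x^2 + 30y^2 + 60) dA = ∫_{0}^{2π} ∫_{0}^{3} (30r^2 + 60) · r dr dθ.

Inner integral (in r): ∫_{0}^{3} (30r^2 + 60) · r dr = 1755/2.

Outer integral (in θ): ∫_{0}^{2π} (1755/2) dθ = 1755π.

Therefore ∬_D (30x^2 + 30y^2 + 60) dA = 1755π.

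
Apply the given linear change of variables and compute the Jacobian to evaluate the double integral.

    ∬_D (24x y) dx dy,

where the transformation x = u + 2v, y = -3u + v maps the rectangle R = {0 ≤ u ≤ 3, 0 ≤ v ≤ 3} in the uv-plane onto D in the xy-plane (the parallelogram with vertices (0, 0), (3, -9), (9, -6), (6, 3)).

Compute the Jacobian determinant of (x, y) with respect to (u, v):

    ∂(x,y)/∂(u,v) = | 1  2 | = (1)(1) - (2)(-3) = 7.
                   | -3  1 |

Its absolute value is |J| = 7 (the area scaling factor).

Substituting x = u + 2v, y = -3u + v into the integrand,

    24x y → -72u^2 - 120u v + 48v^2,

so the integral becomes

    ∬_R (-72u^2 - 120u v + 48v^2) · |J| du dv = ∫_0^3 ∫_0^3 (-504u^2 - 840u v + 336v^2) dv du.

Inner (v): -1512u^2 - 3780u + 3024.
Outer (u): -21546.

Therefore ∬_D (24x y) dx dy = -21546.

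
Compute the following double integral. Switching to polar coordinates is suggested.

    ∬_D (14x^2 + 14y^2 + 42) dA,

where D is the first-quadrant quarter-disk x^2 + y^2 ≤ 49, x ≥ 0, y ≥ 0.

The region D is 0 ≤ r ≤ 7, 0 ≤ θ ≤ π/2 in polar coordinates, where x = r cos(θ), y = r sin(θ), and dA = r dr dθ.

Under the substitution, the integrand becomes 14r^2 + 42, so

    ∬_D (14x^2 + 14y^2 + 42) dA = ∫_{0}^{π/2} ∫_{0}^{7} (14r^2 + 42) · r dr dθ.

Inner integral (in r): ∫_{0}^{7} (14r^2 + 42) · r dr = 18865/2.

Outer integral (in θ): ∫_{0}^{π/2} (18865/2) dθ = 18865π/4.

Therefore ∬_D (14x^2 + 14y^2 + 42) dA = 18865π/4.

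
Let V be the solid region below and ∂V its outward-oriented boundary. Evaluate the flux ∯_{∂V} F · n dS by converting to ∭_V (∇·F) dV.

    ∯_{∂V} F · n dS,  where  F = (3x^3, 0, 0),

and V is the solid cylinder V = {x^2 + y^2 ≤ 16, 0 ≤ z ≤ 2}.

By the divergence theorem,

    ∯_{∂V} F · n dS = ∭_V (∇ · F) dV.

Compute the divergence:
    ∇ · F = ∂F_x/∂x + ∂F_y/∂y + ∂F_z/∂z = 9x^2 + 0 + 0 = 9x^2.

In cylindrical coordinates, x = r cos(θ), y = r sin(θ), z = z, dV = r dr dθ dz, with 0 ≤ r ≤ 4, 0 ≤ θ ≤ 2π, 0 ≤ z ≤ 2.

The integrand, after substitution and multiplying by the volume element, becomes (9r^2cos(θ)^2) · r, so

    ∭_V (∇·F) dV = ∫_0^{2π} ∫_0^{4} ∫_0^{2} (9r^2cos(θ)^2) · r dz dr dθ.

Inner (z from 0 to 2): 18r^3cos(θ)^2.
Middle (r from 0 to 4): 1152cos(θ)^2.
Outer (θ from 0 to 2π): 1152π.

Therefore ∯_{∂V} F · n dS = 1152π.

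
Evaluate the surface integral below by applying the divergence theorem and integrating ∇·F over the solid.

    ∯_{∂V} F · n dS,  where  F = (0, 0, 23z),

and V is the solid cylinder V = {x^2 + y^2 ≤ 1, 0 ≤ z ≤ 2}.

By the divergence theorem,

    ∯_{∂V} F · n dS = ∭_V (∇ · F) dV.

Compute the divergence:
    ∇ · F = ∂F_x/∂x + ∂F_y/∂y + ∂F_z/∂z = 0 + 0 + 23 = 23.

In cylindrical coordinates, x = r cos(θ), y = r sin(θ), z = z, dV = r dr dθ dz, with 0 ≤ r ≤ 1, 0 ≤ θ ≤ 2π, 0 ≤ z ≤ 2.

The integrand, after substitution and multiplying by the volume element, becomes (23) · r, so

    ∭_V (∇·F) dV = ∫_0^{2π} ∫_0^{1} ∫_0^{2} (23) · r dz dr dθ.

Inner (z from 0 to 2): 46r.
Middle (r from 0 to 1): 23.
Outer (θ from 0 to 2π): 46π.

Therefore ∯_{∂V} F · n dS = 46π.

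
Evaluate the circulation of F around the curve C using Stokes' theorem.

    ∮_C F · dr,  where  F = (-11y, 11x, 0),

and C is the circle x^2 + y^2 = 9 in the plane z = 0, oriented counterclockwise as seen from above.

Let S be the flat disk x^2 + y^2 ≤ 9 in the plane z = 0, with upward unit normal n̂ = ẑ. By Stokes' theorem,

    ∮_C F · dr = ∬_S (∇ × F) · n̂ dS = ∬_D (curl F)_z dA,

where D is the disk x^2 + y^2 ≤ 9.

Compute the curl of F = (-11y, 11x, 0):
    (∇ × F)_x = ∂F_z/∂y - ∂F_y/∂z = 0,
    (∇ × F)_y = ∂F_x/∂z - ∂F_z/∂x = 0,
    (∇ × F)_z = ∂F_y/∂x - ∂F_x/∂y = 22.

On z = 0, (curl F)_z = 22.

Convert to polar (x = r cos θ, y = r sin θ, dA = r dr dθ); the integrand becomes 22, so

    ∬_D (curl F)_z dA = ∫_0^{2π} ∫_0^{3} (22) · r dr dθ.

Inner (r from 0 to 3): 99.
Outer (θ from 0 to 2π): 198π.

Therefore ∮_C F · dr = 198π.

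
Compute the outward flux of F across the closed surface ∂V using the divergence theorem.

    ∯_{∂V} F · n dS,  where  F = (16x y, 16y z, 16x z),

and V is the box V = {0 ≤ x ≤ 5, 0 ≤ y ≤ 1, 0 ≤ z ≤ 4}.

By the divergence theorem,

    ∯_{∂V} F · n dS = ∭_V (∇ · F) dV.

Compute the divergence:
    ∇ · F = ∂F_x/∂x + ∂F_y/∂y + ∂F_z/∂z = 16y + 16z + 16x = 16x + 16y + 16z.

V is a rectangular box, so dV = dx dy dz with 0 ≤ x ≤ 5, 0 ≤ y ≤ 1, 0 ≤ z ≤ 4.

Integrate (16x + 16y + 16z) over V as an iterated integral:

    ∭_V (∇·F) dV = ∫_0^{5} ∫_0^{1} ∫_0^{4} (16x + 16y + 16z) dz dy dx.

Inner (z from 0 to 4): 64x + 64y + 128.
Middle (y from 0 to 1): 64x + 160.
Outer (x from 0 to 5): 1600.

Therefore ∯_{∂V} F · n dS = 1600.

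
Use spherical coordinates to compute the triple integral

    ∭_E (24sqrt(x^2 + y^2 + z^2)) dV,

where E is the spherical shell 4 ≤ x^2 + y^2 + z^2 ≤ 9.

In spherical coordinates, x = ρ sin(φ) cos(θ), y = ρ sin(φ) sin(θ), z = ρ cos(φ), and dV = ρ^2 sin(φ) dρ dφ dθ.

The integrand becomes 24ρ, so

    ∭_E (24sqrt(x^2 + y^2 + z^2)) dV = ∫_{0}^{2π} ∫_{0}^{π} ∫_{2}^{3} (24ρ) · ρ^2 sin(φ) dρ dφ dθ.

Inner (ρ): 390sin(φ).
Middle (φ): 780.
Outer (θ): 1560π.

Therefore the triple integral equals 1560π.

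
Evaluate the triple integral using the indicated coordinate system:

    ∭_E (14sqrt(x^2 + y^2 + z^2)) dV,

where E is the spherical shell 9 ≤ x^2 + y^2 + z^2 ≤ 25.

In spherical coordinates, x = ρ sin(φ) cos(θ), y = ρ sin(φ) sin(θ), z = ρ cos(φ), and dV = ρ^2 sin(φ) dρ dφ dθ.

The integrand becomes 14ρ, so

    ∭_E (14sqrt(x^2 + y^2 + z^2)) dV = ∫_{0}^{2π} ∫_{0}^{π} ∫_{3}^{5} (14ρ) · ρ^2 sin(φ) dρ dφ dθ.

Inner (ρ): 1904sin(φ).
Middle (φ): 3808.
Outer (θ): 7616π.

Therefore the triple integral equals 7616π.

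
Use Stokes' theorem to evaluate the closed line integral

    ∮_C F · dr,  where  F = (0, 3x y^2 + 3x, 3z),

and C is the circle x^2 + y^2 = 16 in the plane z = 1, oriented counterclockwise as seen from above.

Let S be the flat disk x^2 + y^2 ≤ 16 in the plane z = 1, with upward unit normal n̂ = ẑ. By Stokes' theorem,

    ∮_C F · dr = ∬_S (∇ × F) · n̂ dS = ∬_D (curl F)_z dA,

where D is the disk x^2 + y^2 ≤ 16.

Compute the curl of F = (0, 3x y^2 + 3x, 3z):
    (∇ × F)_x = ∂F_z/∂y - ∂F_y/∂z = 0,
    (∇ × F)_y = ∂F_x/∂z - ∂F_z/∂x = 0,
    (∇ × F)_z = ∂F_y/∂x - ∂F_x/∂y = 3y^2 + 3.

On z = 1, (curl F)_z = 3y^2 + 3.

Convert to polar (x = r cos θ, y = r sin θ, dA = r dr dθ); the integrand becomes 3r^2sin(θ)^2 + 3, so

    ∬_D (curl F)_z dA = ∫_0^{2π} ∫_0^{4} (3r^2sin(θ)^2 + 3) · r dr dθ.

Inner (r from 0 to 4): 192sin(θ)^2 + 24.
Outer (θ from 0 to 2π): 240π.

Therefore ∮_C F · dr = 240π.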